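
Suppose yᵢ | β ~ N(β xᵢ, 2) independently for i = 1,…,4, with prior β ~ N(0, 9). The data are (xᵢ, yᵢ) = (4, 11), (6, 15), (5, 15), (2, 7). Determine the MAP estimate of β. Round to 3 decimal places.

log p(β | y) = −Σ(yᵢ − βxᵢ)²/(2·2) − β²/(2·9) + const.
Setting the derivative to zero: Σxᵢ(yᵢ − βxᵢ)/2 − β/9 = 0, so β = Σxᵢyᵢ / (Σxᵢ² + σ²/τ²).
Σxᵢyᵢ = 4·11 + 6·15 + 5·15 + 2·7 = 223; Σxᵢ² = 81; σ²/τ² = 2/9.
β̂_MAP = 223 / (81 + 2/9) = 223/(731/9) = 2007/731 ≈ 2.746.

β̂_MAP = 2.746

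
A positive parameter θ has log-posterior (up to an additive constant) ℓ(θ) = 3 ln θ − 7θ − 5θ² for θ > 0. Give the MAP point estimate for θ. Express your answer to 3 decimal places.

θ̂_MAP = 0.300

ℓ'(θ) = 3/θ − 7 − 10θ. Setting this to zero and multiplying by θ: 10θ² + 7θ − 3 = 0.
θ = (−7 + √(7² + 4·10·3)) / (2·10) = (−7 + √169) / 20 = (−7 + 13)/20 = 3/10.
ℓ''(θ) = −3/θ² − 10 < 0, confirming a maximum.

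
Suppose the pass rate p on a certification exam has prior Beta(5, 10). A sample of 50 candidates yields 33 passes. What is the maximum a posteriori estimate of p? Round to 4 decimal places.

p̂_MAP = 0.5873

Prior: Beta(5, 10).
Data: 33 successes in 50 trials. The binomial likelihood contributes p^33(1−p)^17, so the posterior is Beta(5+33, 10+17) = Beta(38, 27).
For Beta(a, b) with a, b > 1 the mode is (a−1)/(a+b−2) = 37/63 ≈ 0.5873.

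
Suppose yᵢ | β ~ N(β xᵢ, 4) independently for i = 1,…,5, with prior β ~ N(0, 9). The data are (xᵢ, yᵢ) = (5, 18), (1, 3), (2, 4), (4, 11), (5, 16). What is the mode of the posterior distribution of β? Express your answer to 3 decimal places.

log p(β | y) = −Σ(yᵢ − βxᵢ)²/(2·4) − β²/(2·9) + const.
Setting the derivative to zero: Σxᵢ(yᵢ − βxᵢ)/4 − β/9 = 0, so β = Σxᵢyᵢ / (Σxᵢ² + σ²/τ²).
Σxᵢyᵢ = 5·18 + 1·3 + 2·4 + 4·11 + 5·16 = 225; Σxᵢ² = 71; σ²/τ² = 4/9.
β̂_MAP = 225 / (71 + 4/9) = 225/(643/9) = 2025/643 ≈ 3.149.

β̂_MAP = 3.149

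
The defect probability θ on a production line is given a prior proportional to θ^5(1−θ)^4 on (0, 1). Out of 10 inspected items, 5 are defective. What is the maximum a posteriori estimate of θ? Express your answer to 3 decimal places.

θ̂_MAP = 0.526

The prior density ∝ θ^5(1−θ)^4 is the kernel of Beta(6, 5).
Data: 5 successes in 10 trials. The binomial likelihood contributes θ^5(1−θ)^5, so the posterior is Beta(6+5, 5+5) = Beta(11, 10).
For Beta(a, b) with a, b > 1 the mode is (a−1)/(a+b−2) = 10/19 ≈ 0.526.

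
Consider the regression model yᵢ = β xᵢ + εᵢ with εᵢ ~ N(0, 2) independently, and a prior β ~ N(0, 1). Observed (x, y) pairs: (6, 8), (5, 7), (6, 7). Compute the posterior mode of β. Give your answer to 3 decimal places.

log p(β | y) = −Σ(yᵢ − βxᵢ)²/(2·2) − β²/(2·1) + const.
Setting the derivative to zero: Σxᵢ(yᵢ − βxᵢ)/2 − β/1 = 0, so β = Σxᵢyᵢ / (Σxᵢ² + σ²/τ²).
Σxᵢyᵢ = 6·8 + 5·7 + 6·7 = 125; Σxᵢ² = 97; σ²/τ² = 2.
β̂_MAP = 125 / (97 + 2) = 125/99 ≈ 1.263.

β̂_MAP = 1.263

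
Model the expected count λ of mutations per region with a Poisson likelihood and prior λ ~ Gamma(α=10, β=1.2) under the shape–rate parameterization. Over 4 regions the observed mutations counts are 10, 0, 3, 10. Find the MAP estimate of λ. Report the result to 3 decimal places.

Σxᵢ = 10+0+3+10 = 23, with n = 4.
Posterior ∝ λ^9e^(−1.2λ) · λ^23e^(−4λ) = λ^32e^(−5.2λ), i.e. Gamma(shape=33, rate=5.2).
The mode of a Gamma(a, b) with a ≥ 1 (shape–rate) is (a−1)/b = 32/5.2 ≈ 6.154.

λ̂_MAP = 6.154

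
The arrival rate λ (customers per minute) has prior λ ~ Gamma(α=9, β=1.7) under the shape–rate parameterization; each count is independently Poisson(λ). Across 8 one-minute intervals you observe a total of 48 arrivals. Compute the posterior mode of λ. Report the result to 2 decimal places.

λ̂_MAP = 5.77

Σxᵢ = 48, n = 8.
Posterior ∝ λ^8e^(−1.7λ) · λ^48e^(−8λ) = λ^56e^(−9.7λ), i.e. Gamma(shape=57, rate=9.7).
The mode of a Gamma(a, b) with a ≥ 1 (shape–rate) is (a−1)/b = 56/9.7 ≈ 5.77.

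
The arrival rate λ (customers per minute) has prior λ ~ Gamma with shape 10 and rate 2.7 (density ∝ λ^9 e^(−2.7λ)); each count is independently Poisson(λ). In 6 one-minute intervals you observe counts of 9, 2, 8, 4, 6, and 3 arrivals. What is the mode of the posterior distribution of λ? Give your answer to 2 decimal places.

Σxᵢ = 9+2+8+4+6+3 = 32, with n = 6.
Posterior ∝ λ^9e^(−2.7λ) · λ^32e^(−6λ) = λ^41e^(−8.7λ), i.e. Gamma(shape=42, rate=8.7).
The mode of a Gamma(a, b) with a ≥ 1 (shape–rate) is (a−1)/b = 41/8.7 ≈ 4.71.

λ̂_MAP = 4.71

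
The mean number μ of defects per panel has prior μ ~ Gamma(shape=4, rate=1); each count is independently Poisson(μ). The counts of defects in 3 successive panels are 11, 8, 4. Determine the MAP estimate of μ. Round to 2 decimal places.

μ̂_MAP = 6.50

Σxᵢ = 11+8+4 = 23, with n = 3.
Posterior ∝ μ^3e^(−1μ) · μ^23e^(−3μ) = μ^26e^(−4μ), i.e. Gamma(shape=27, rate=4).
The mode of a Gamma(a, b) with a ≥ 1 (shape–rate) is (a−1)/b = 26/4 ≈ 6.50.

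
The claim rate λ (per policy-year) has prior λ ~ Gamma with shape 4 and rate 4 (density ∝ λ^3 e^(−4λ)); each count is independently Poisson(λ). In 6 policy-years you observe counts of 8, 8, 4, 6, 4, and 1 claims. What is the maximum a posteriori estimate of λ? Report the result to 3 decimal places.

Σxᵢ = 8+8+4+6+4+1 = 31, with n = 6.
Posterior ∝ λ^3e^(−4λ) · λ^31e^(−6λ) = λ^34e^(−10λ), i.e. Gamma(shape=35, rate=10).
The mode of a Gamma(a, b) with a ≥ 1 (shape–rate) is (a−1)/b = 34/10 ≈ 3.400.

λ̂_MAP = 3.400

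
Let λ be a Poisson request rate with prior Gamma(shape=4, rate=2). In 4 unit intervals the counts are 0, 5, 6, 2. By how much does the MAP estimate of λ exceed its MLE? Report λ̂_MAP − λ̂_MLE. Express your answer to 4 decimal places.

Σxᵢ = 13. Posterior is Gamma(17, 6); MAP = (17−1)/6 = 16/6 ≈ 2.66667.
MLE = x̄ = 13/4 ≈ 3.25000.
Difference = 16/6 − 13/4 = -7/12 ≈ -0.5833.

MAP − MLE = -0.5833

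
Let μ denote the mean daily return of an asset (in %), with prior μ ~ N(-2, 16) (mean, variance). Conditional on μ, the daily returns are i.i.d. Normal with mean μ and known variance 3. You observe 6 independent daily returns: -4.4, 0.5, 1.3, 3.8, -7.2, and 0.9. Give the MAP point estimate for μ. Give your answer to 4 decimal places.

n = 6; x̄ = ((-4.4) + 0.5 + 1.3 + 3.8 + (-7.2) + 0.9)/6 = -5.1/6 = -0.85.
For a Normal prior and Normal likelihood with known variance, the posterior is Normal; its mode equals its mean, the precision-weighted average.
Prior precision 1/σ₀² = 1/16 = 0.0625; data precision n/σ² = 6/3 = 2.
μ̂ = (0.0625·(-2) + 2·(-0.85)) / (0.0625 + 2) = (-1.825)/2.0625 = -146/165 ≈ -0.8848.

μ̂_MAP = -0.8848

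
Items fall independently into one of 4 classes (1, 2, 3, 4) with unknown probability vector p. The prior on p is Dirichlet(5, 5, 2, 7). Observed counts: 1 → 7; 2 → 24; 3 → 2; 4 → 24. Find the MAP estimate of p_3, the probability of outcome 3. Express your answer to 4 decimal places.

MAP estimate: 0.0417

The posterior is Dirichlet(αᵢ + nᵢ) = Dirichlet(12, 29, 4, 31).
For a Dirichlet(a₁,…,a_K) with all aᵢ > 1, the mode has j-th component (aⱼ − 1)/(Σaᵢ − K).
Here Σaᵢ = 76 and K = 4, so p_3 = (4 − 1)/(76 − 4) = 3/72 ≈ 0.0417.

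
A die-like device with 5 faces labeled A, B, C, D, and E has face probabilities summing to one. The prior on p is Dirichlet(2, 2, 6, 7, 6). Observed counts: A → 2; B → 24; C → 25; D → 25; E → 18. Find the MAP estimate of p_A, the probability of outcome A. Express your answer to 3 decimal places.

The posterior is Dirichlet(αᵢ + nᵢ) = Dirichlet(4, 26, 31, 32, 24).
For a Dirichlet(a₁,…,a_K) with all aᵢ > 1, the mode has j-th component (aⱼ − 1)/(Σaᵢ − K).
Here Σaᵢ = 117 and K = 5, so p_A = (4 − 1)/(117 − 5) = 3/112 ≈ 0.027.

MAP estimate of p_A = 0.027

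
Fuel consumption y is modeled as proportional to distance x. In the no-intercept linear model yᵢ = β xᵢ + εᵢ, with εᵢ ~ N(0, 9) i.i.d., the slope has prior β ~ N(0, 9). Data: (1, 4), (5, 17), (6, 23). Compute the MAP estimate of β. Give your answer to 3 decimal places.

β̂_MAP = 3.603

log p(β | y) = −Σ(yᵢ − βxᵢ)²/(2·9) − β²/(2·9) + const.
Setting the derivative to zero: Σxᵢ(yᵢ − βxᵢ)/9 − β/9 = 0, so β = Σxᵢyᵢ / (Σxᵢ² + σ²/τ²).
Σxᵢyᵢ = 1·4 + 5·17 + 6·23 = 227; Σxᵢ² = 62; σ²/τ² = 1.
β̂_MAP = 227 / (62 + 1) = 227/63 ≈ 3.603.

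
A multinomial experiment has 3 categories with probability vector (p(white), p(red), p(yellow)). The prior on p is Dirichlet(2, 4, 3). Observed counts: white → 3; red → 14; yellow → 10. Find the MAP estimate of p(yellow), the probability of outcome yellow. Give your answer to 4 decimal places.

The posterior is Dirichlet(αᵢ + nᵢ) = Dirichlet(5, 18, 13).
For a Dirichlet(a₁,…,a_K) with all aᵢ > 1, the mode has j-th component (aⱼ − 1)/(Σaᵢ − K).
Here Σaᵢ = 36 and K = 3, so p(yellow) = (13 − 1)/(36 − 3) = 12/33 ≈ 0.3636.

MAP estimate of p(yellow) = 0.3636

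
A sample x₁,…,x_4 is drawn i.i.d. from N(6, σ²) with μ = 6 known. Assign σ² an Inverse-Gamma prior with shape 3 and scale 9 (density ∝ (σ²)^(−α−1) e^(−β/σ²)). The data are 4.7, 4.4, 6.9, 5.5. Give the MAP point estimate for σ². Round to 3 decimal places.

Sum of squared deviations about the known mean: SS = (4.7−6)² + (4.4−6)² + (6.9−6)² + (5.5−6)² = 5.31.
The Normal likelihood contributes (σ²)^(−n/2) exp(−SS/(2σ²)), so the posterior is Inverse-Gamma(α + n/2, β + SS/2) = Inverse-Gamma(5, 11.655).
The mode of Inverse-Gamma(a, b) is b/(a+1) = 11.655/6 ≈ 1.943.

σ̂²_MAP = 1.943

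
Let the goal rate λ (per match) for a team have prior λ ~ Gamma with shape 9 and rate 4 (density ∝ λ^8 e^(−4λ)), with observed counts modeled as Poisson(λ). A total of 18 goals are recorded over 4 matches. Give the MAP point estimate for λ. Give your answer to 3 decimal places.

λ̂_MAP = 3.250

Σxᵢ = 18, n = 4.
Posterior ∝ λ^8e^(−4λ) · λ^18e^(−4λ) = λ^26e^(−8λ), i.e. Gamma(shape=27, rate=8).
The mode of a Gamma(a, b) with a ≥ 1 (shape–rate) is (a−1)/b = 26/8 ≈ 3.250.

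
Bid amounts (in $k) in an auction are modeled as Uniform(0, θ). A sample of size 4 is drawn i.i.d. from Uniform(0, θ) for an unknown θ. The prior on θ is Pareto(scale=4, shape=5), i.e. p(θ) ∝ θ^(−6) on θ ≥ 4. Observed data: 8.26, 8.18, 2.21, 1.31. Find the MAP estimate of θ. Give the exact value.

θ̂_MAP = 8.26

The Uniform(0, θ) likelihood is θ^(−n) for θ ≥ max(xᵢ), zero otherwise. Here max(xᵢ) = 8.26.
Posterior ∝ θ^(−6) · θ^(−4) = θ^(−10) on θ ≥ max(4, 8.26) = 8.26.
This density is strictly decreasing in θ, so the posterior mode lies at the lower boundary of the support.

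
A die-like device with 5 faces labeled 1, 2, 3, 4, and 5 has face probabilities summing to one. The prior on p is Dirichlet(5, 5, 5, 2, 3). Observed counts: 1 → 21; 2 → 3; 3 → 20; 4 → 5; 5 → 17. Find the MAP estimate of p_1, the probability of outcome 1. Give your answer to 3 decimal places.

MAP estimate: 0.309

The posterior is Dirichlet(αᵢ + nᵢ) = Dirichlet(26, 8, 25, 7, 20).
For a Dirichlet(a₁,…,a_K) with all aᵢ > 1, the mode has j-th component (aⱼ − 1)/(Σaᵢ − K).
Here Σaᵢ = 86 and K = 5, so p_1 = (26 − 1)/(86 − 5) = 25/81 ≈ 0.309.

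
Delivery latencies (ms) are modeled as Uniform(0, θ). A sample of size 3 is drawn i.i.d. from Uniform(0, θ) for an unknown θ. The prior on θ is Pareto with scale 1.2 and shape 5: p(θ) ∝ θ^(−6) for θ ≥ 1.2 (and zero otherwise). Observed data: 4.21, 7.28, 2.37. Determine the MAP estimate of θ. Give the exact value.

θ̂_MAP = 7.28

The Uniform(0, θ) likelihood is θ^(−n) for θ ≥ max(xᵢ), zero otherwise. Here max(xᵢ) = 7.28.
Posterior ∝ θ^(−6) · θ^(−3) = θ^(−9) on θ ≥ max(1.2, 7.28) = 7.28.
This density is strictly decreasing in θ, so the posterior mode lies at the lower boundary of the support.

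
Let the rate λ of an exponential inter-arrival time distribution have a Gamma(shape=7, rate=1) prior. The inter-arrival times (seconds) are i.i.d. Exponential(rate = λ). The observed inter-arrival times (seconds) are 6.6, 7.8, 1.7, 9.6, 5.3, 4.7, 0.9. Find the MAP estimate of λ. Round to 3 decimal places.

λ̂_MAP = 0.346

The Exponential(rate=λ) likelihood is ∝ λ^n e^(−λΣtᵢ). Here n = 7 and Σtᵢ = 6.6 + 7.8 + 1.7 + 9.6 + 5.3 + 4.7 + 0.9 = 36.6.
Posterior ∝ λ^6e^(−1λ) · λ^7e^(−36.6λ) = λ^13e^(−37.6λ), i.e. Gamma(14, 37.6).
Mode = (a−1)/b = 13/37.6 ≈ 0.346.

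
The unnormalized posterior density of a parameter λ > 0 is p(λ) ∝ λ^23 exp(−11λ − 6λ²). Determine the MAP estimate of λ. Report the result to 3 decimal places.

ℓ'(λ) = 23/λ − 11 − 12λ. Setting this to zero and multiplying by λ: 12λ² + 11λ − 23 = 0.
λ = (−11 + √(11² + 4·12·23)) / (2·12) = (−11 + √1225) / 24 = (−11 + 35)/24 = 1.
ℓ''(λ) = −23/λ² − 12 < 0, confirming a maximum.

λ̂_MAP = 1.000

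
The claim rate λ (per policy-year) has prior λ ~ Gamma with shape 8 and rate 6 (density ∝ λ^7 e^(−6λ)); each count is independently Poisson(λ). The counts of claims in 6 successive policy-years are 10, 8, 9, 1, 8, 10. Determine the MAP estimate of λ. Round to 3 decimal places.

λ̂_MAP = 4.417

Σxᵢ = 10+8+9+1+8+10 = 46, with n = 6.
Posterior ∝ λ^7e^(−6λ) · λ^46e^(−6λ) = λ^53e^(−12λ), i.e. Gamma(shape=54, rate=12).
The mode of a Gamma(a, b) with a ≥ 1 (shape–rate) is (a−1)/b = 53/12 ≈ 4.417.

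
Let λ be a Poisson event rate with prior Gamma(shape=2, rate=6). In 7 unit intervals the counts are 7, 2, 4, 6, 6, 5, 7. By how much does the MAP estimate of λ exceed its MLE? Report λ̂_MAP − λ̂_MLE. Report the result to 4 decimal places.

Σxᵢ = 37. Posterior is Gamma(39, 13); MAP = (39−1)/13 = 38/13 ≈ 2.92308.
MLE = x̄ = 37/7 ≈ 5.28571.
Difference = 38/13 − 37/7 = -215/91 ≈ -2.3626.

MAP − MLE = -2.3626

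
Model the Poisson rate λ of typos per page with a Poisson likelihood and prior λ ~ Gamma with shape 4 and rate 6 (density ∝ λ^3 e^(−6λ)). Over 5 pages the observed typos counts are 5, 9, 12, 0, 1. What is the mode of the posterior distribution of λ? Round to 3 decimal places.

Σxᵢ = 5+9+12+0+1 = 27, with n = 5.
Posterior ∝ λ^3e^(−6λ) · λ^27e^(−5λ) = λ^30e^(−11λ), i.e. Gamma(shape=31, rate=11).
The mode of a Gamma(a, b) with a ≥ 1 (shape–rate) is (a−1)/b = 30/11 ≈ 2.727.

λ̂_MAP = 2.727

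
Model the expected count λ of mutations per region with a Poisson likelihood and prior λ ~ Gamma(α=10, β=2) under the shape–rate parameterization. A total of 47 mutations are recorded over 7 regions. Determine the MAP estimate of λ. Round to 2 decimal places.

λ̂_MAP = 6.22

Σxᵢ = 47, n = 7.
Posterior ∝ λ^9e^(−2λ) · λ^47e^(−7λ) = λ^56e^(−9λ), i.e. Gamma(shape=57, rate=9).
The mode of a Gamma(a, b) with a ≥ 1 (shape–rate) is (a−1)/b = 56/9 ≈ 6.22.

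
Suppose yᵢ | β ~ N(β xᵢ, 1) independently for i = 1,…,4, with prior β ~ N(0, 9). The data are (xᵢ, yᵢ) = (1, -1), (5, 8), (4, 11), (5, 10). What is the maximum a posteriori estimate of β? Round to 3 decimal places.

β̂_MAP = 1.982

log p(β | y) = −Σ(yᵢ − βxᵢ)²/(2·1) − β²/(2·9) + const.
Setting the derivative to zero: Σxᵢ(yᵢ − βxᵢ)/1 − β/9 = 0, so β = Σxᵢyᵢ / (Σxᵢ² + σ²/τ²).
Σxᵢyᵢ = 1·(-1) + 5·8 + 4·11 + 5·10 = 133; Σxᵢ² = 67; σ²/τ² = 1/9.
β̂_MAP = 133 / (67 + 1/9) = 133/(604/9) = 1197/604 ≈ 1.982.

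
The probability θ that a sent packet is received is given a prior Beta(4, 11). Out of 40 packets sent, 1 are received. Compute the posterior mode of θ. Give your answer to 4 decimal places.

θ̂_MAP = 0.0755

Prior: Beta(4, 11).
Data: 1 success in 40 trials. The binomial likelihood contributes θ(1−θ)^39, so the posterior is Beta(4+1, 11+39) = Beta(5, 50).
For Beta(a, b) with a, b > 1 the mode is (a−1)/(a+b−2) = 4/53 ≈ 0.0755.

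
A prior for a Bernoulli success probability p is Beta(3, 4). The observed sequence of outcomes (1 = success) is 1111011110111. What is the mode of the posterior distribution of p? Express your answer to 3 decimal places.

Prior: Beta(3, 4).
Data: 11 successes in 13 trials (from the sequence). The binomial likelihood contributes p^11(1−p)^2, so the posterior is Beta(3+11, 4+2) = Beta(14, 6).
For Beta(a, b) with a, b > 1 the mode is (a−1)/(a+b−2) = 13/18 ≈ 0.722.

p̂_MAP = 0.722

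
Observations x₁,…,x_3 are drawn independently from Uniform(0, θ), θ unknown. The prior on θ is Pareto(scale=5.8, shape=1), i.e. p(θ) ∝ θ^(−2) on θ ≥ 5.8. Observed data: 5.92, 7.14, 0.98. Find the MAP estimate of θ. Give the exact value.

The Uniform(0, θ) likelihood is θ^(−n) for θ ≥ max(xᵢ), zero otherwise. Here max(xᵢ) = 7.14.
Posterior ∝ θ^(−2) · θ^(−3) = θ^(−5) on θ ≥ max(5.8, 7.14) = 7.14.
This density is strictly decreasing in θ, so the posterior mode lies at the lower boundary of the support.

θ̂_MAP = 7.14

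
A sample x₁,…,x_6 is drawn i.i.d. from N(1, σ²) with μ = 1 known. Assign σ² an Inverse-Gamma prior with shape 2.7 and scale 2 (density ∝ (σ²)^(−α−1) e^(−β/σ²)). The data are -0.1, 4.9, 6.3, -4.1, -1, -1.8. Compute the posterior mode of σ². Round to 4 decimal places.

σ̂²_MAP = 6.4448

Sum of squared deviations about the known mean: SS = (-0.1−1)² + (4.9−1)² + (6.3−1)² + (-4.1−1)² + (-1−1)² + (-1.8−1)² = 82.36.
The Normal likelihood contributes (σ²)^(−n/2) exp(−SS/(2σ²)), so the posterior is Inverse-Gamma(α + n/2, β + SS/2) = Inverse-Gamma(5.7, 43.18).
The mode of Inverse-Gamma(a, b) is b/(a+1) = 43.18/6.7 ≈ 6.4448.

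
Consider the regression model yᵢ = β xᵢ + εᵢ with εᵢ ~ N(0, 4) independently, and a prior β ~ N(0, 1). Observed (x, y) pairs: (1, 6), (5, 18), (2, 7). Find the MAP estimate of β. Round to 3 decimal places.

log p(β | y) = −Σ(yᵢ − βxᵢ)²/(2·4) − β²/(2·1) + const.
Setting the derivative to zero: Σxᵢ(yᵢ − βxᵢ)/4 − β/1 = 0, so β = Σxᵢyᵢ / (Σxᵢ² + σ²/τ²).
Σxᵢyᵢ = 1·6 + 5·18 + 2·7 = 110; Σxᵢ² = 30; σ²/τ² = 4.
β̂_MAP = 110 / (30 + 4) = 110/34 ≈ 3.235.

β̂_MAP = 3.235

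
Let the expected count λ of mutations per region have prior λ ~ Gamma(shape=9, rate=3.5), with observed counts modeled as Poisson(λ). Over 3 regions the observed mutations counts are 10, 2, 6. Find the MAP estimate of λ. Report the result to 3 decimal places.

Σxᵢ = 10+2+6 = 18, with n = 3.
Posterior ∝ λ^8e^(−3.5λ) · λ^18e^(−3λ) = λ^26e^(−6.5λ), i.e. Gamma(shape=27, rate=6.5).
The mode of a Gamma(a, b) with a ≥ 1 (shape–rate) is (a−1)/b = 26/6.5 ≈ 4.000.

λ̂_MAP = 4.000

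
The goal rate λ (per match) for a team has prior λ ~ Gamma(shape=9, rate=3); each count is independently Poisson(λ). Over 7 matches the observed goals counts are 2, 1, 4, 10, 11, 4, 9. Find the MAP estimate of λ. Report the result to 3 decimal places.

λ̂_MAP = 4.900

Σxᵢ = 2+1+4+10+11+4+9 = 41, with n = 7.
Posterior ∝ λ^8e^(−3λ) · λ^41e^(−7λ) = λ^49e^(−10λ), i.e. Gamma(shape=50, rate=10).
The mode of a Gamma(a, b) with a ≥ 1 (shape–rate) is (a−1)/b = 49/10 ≈ 4.900.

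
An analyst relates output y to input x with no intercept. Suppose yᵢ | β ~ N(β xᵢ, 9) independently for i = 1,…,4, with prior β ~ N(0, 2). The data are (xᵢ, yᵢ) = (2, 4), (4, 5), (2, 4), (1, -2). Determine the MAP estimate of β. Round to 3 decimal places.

log p(β | y) = −Σ(yᵢ − βxᵢ)²/(2·9) − β²/(2·2) + const.
Setting the derivative to zero: Σxᵢ(yᵢ − βxᵢ)/9 − β/2 = 0, so β = Σxᵢyᵢ / (Σxᵢ² + σ²/τ²).
Σxᵢyᵢ = 2·4 + 4·5 + 2·4 + 1·(-2) = 34; Σxᵢ² = 25; σ²/τ² = 4.5.
β̂_MAP = 34 / (25 + 4.5) = 34/29.5 ≈ 1.153.

β̂_MAP = 1.153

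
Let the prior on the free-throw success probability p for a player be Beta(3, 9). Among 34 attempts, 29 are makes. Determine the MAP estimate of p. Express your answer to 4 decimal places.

p̂_MAP = 0.7045

Prior: Beta(3, 9).
Data: 29 successes in 34 trials. The binomial likelihood contributes p^29(1−p)^5, so the posterior is Beta(3+29, 9+5) = Beta(32, 14).
For Beta(a, b) with a, b > 1 the mode is (a−1)/(a+b−2) = 31/44 ≈ 0.7045.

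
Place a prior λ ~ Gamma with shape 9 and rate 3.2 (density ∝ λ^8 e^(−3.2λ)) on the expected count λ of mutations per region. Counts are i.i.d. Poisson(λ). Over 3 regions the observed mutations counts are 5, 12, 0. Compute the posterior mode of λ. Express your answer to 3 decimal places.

Σxᵢ = 5+12+0 = 17, with n = 3.
Posterior ∝ λ^8e^(−3.2λ) · λ^17e^(−3λ) = λ^25e^(−6.2λ), i.e. Gamma(shape=26, rate=6.2).
The mode of a Gamma(a, b) with a ≥ 1 (shape–rate) is (a−1)/b = 25/6.2 ≈ 4.032.

λ̂_MAP = 4.032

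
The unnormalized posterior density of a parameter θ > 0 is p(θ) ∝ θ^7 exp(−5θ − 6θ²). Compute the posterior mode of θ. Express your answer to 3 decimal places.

θ̂_MAP = 0.583

ℓ'(θ) = 7/θ − 5 − 12θ. Setting this to zero and multiplying by θ: 12θ² + 5θ − 7 = 0.
θ = (−5 + √(5² + 4·12·7)) / (2·12) = (−5 + √361) / 24 = (−5 + 19)/24 = 7/12.
ℓ''(θ) = −7/θ² − 12 < 0, confirming a maximum.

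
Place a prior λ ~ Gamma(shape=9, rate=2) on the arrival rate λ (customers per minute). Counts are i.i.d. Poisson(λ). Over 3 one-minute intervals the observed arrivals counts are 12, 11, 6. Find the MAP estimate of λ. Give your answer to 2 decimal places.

λ̂_MAP = 7.40

Σxᵢ = 12+11+6 = 29, with n = 3.
Posterior ∝ λ^8e^(−2λ) · λ^29e^(−3λ) = λ^37e^(−5λ), i.e. Gamma(shape=38, rate=5).
The mode of a Gamma(a, b) with a ≥ 1 (shape–rate) is (a−1)/b = 37/5 ≈ 7.40.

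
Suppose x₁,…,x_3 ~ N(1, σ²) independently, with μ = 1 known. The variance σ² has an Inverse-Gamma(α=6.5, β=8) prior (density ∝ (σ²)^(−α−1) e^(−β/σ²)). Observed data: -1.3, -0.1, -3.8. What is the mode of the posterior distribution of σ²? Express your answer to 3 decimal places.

Sum of squared deviations about the known mean: SS = (-1.3−1)² + (-0.1−1)² + (-3.8−1)² = 29.54.
The Normal likelihood contributes (σ²)^(−n/2) exp(−SS/(2σ²)), so the posterior is Inverse-Gamma(α + n/2, β + SS/2) = Inverse-Gamma(8, 22.77).
The mode of Inverse-Gamma(a, b) is b/(a+1) = 22.77/9 ≈ 2.530.

σ̂²_MAP = 2.530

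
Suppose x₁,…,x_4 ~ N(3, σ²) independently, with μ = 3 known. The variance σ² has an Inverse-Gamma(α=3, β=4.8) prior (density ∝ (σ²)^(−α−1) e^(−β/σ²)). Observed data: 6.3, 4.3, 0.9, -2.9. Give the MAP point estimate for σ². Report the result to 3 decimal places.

σ̂²_MAP = 5.117

Sum of squared deviations about the known mean: SS = (6.3−3)² + (4.3−3)² + (0.9−3)² + (-2.9−3)² = 51.8.
The Normal likelihood contributes (σ²)^(−n/2) exp(−SS/(2σ²)), so the posterior is Inverse-Gamma(α + n/2, β + SS/2) = Inverse-Gamma(5, 30.7).
The mode of Inverse-Gamma(a, b) is b/(a+1) = 30.7/6 ≈ 5.117.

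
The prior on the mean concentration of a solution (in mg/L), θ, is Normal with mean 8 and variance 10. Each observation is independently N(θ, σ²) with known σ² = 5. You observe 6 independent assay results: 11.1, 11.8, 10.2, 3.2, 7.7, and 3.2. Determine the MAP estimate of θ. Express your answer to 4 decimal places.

n = 6; x̄ = (11.1 + 11.8 + 10.2 + 3.2 + 7.7 + 3.2)/6 = 47.2/6 = 118/15 ≈ 7.8667.
For a Normal prior and Normal likelihood with known variance, the posterior is Normal; its mode equals its mean, the precision-weighted average.
Prior precision 1/σ₀² = 1/10 = 0.1; data precision n/σ² = 6/5 = 1.2.
θ̂ = (0.1·8 + 1.2·(118/15)) / (0.1 + 1.2) = 10.24/1.3 = 512/65 ≈ 7.8769.

θ̂_MAP = 7.8769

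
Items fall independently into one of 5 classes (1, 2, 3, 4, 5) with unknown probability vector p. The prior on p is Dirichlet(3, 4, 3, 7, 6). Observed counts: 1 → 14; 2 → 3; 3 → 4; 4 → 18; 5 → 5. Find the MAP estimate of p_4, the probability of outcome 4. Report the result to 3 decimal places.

The posterior is Dirichlet(αᵢ + nᵢ) = Dirichlet(17, 7, 7, 25, 11).
For a Dirichlet(a₁,…,a_K) with all aᵢ > 1, the mode has j-th component (aⱼ − 1)/(Σaᵢ − K).
Here Σaᵢ = 67 and K = 5, so p_4 = (25 − 1)/(67 − 5) = 24/62 ≈ 0.387.

MAP estimate: 0.387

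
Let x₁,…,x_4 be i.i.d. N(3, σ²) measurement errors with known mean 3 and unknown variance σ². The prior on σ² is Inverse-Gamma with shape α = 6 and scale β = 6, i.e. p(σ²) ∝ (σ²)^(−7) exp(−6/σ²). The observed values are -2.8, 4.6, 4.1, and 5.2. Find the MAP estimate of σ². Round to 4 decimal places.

σ̂²_MAP = 3.0139

Sum of squared deviations about the known mean: SS = (-2.8−3)² + (4.6−3)² + (4.1−3)² + (5.2−3)² = 42.25.
The Normal likelihood contributes (σ²)^(−n/2) exp(−SS/(2σ²)), so the posterior is Inverse-Gamma(α + n/2, β + SS/2) = Inverse-Gamma(8, 27.125).
The mode of Inverse-Gamma(a, b) is b/(a+1) = 27.125/9 ≈ 3.0139.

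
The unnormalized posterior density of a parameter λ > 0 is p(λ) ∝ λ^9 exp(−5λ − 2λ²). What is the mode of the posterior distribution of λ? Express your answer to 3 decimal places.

λ̂_MAP = 1.000

ℓ'(λ) = 9/λ − 5 − 4λ. Setting this to zero and multiplying by λ: 4λ² + 5λ − 9 = 0.
λ = (−5 + √(5² + 4·4·9)) / (2·4) = (−5 + √169) / 8 = (−5 + 13)/8 = 1.
ℓ''(λ) = −9/λ² − 4 < 0, confirming a maximum.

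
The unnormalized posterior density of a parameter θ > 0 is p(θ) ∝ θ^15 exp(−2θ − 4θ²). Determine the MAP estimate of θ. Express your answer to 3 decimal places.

ℓ'(θ) = 15/θ − 2 − 8θ. Setting this to zero and multiplying by θ: 8θ² + 2θ − 15 = 0.
θ = (−2 + √(2² + 4·8·15)) / (2·8) = (−2 + √484) / 16 = (−2 + 22)/16 = 5/4.
ℓ''(θ) = −15/θ² − 8 < 0, confirming a maximum.

θ̂_MAP = 1.250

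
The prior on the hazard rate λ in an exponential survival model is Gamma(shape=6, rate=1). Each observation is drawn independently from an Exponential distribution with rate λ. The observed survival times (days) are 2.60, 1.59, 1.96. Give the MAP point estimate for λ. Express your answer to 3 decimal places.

λ̂_MAP = 1.119

The Exponential(rate=λ) likelihood is ∝ λ^n e^(−λΣtᵢ). Here n = 3 and Σtᵢ = 2.60 + 1.59 + 1.96 = 6.15.
Posterior ∝ λ^5e^(−1λ) · λ^3e^(−6.15λ) = λ^8e^(−7.15λ), i.e. Gamma(9, 7.15).
Mode = (a−1)/b = 8/7.15 ≈ 1.119.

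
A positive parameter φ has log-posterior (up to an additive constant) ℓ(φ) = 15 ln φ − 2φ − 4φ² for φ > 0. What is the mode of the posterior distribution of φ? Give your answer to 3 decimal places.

φ̂_MAP = 1.250

ℓ'(φ) = 15/φ − 2 − 8φ. Setting this to zero and multiplying by φ: 8φ² + 2φ − 15 = 0.
φ = (−2 + √(2² + 4·8·15)) / (2·8) = (−2 + √484) / 16 = (−2 + 22)/16 = 5/4.
ℓ''(φ) = −15/φ² − 8 < 0, confirming a maximum.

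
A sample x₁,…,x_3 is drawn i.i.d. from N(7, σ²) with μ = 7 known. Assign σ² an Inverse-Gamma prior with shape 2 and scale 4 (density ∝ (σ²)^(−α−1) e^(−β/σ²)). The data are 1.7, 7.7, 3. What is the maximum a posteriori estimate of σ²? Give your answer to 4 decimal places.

σ̂²_MAP = 5.8422

Sum of squared deviations about the known mean: SS = (1.7−7)² + (7.7−7)² + (3−7)² = 44.58.
The Normal likelihood contributes (σ²)^(−n/2) exp(−SS/(2σ²)), so the posterior is Inverse-Gamma(α + n/2, β + SS/2) = Inverse-Gamma(3.5, 26.29).
The mode of Inverse-Gamma(a, b) is b/(a+1) = 26.29/4.5 ≈ 5.8422.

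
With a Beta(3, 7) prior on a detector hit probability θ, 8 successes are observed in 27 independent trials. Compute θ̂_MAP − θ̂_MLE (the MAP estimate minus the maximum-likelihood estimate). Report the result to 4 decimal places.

MAP − MLE = -0.0106

Posterior is Beta(11, 26); MAP = (11−1)/(37−2) = 10/35 ≈ 0.28571.
MLE ignores the prior: θ̂_MLE = k/n = 8/27 ≈ 0.29630.
Difference = 10/35 − 8/27 = -2/189 ≈ -0.0106.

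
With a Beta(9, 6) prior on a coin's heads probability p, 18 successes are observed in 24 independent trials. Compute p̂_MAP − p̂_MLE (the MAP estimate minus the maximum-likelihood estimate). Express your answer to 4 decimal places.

MAP − MLE = -0.0473

Posterior is Beta(27, 12); MAP = (27−1)/(39−2) = 26/37 ≈ 0.70270.
MLE ignores the prior: p̂_MLE = k/n = 18/24 ≈ 0.75000.
Difference = 26/37 − 18/24 = -7/148 ≈ -0.0473.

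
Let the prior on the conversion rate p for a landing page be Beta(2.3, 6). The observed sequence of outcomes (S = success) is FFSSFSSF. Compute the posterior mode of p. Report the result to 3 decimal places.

Prior: Beta(2.3, 6).
Data: 4 successes in 8 trials (from the sequence). The binomial likelihood contributes p^4(1−p)^4, so the posterior is Beta(2.3+4, 6+4) = Beta(6.3, 10).
For Beta(a, b) with a, b > 1 the mode is (a−1)/(a+b−2) = 5.3/14.3 ≈ 0.371.

p̂_MAP = 0.371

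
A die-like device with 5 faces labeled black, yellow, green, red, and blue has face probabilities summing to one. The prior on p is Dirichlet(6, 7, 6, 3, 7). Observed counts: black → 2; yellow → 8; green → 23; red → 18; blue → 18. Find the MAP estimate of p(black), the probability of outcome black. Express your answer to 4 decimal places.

The posterior is Dirichlet(αᵢ + nᵢ) = Dirichlet(8, 15, 29, 21, 25).
For a Dirichlet(a₁,…,a_K) with all aᵢ > 1, the mode has j-th component (aⱼ − 1)/(Σaᵢ − K).
Here Σaᵢ = 98 and K = 5, so p(black) = (8 − 1)/(98 − 5) = 7/93 ≈ 0.0753.

MAP estimate of p(black) = 0.0753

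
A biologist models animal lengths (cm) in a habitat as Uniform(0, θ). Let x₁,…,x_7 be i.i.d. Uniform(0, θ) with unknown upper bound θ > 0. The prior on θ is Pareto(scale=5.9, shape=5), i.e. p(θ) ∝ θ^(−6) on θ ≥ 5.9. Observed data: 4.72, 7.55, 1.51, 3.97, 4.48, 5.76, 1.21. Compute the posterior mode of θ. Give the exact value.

θ̂_MAP = 7.55

The Uniform(0, θ) likelihood is θ^(−n) for θ ≥ max(xᵢ), zero otherwise. Here max(xᵢ) = 7.55.
Posterior ∝ θ^(−6) · θ^(−7) = θ^(−13) on θ ≥ max(5.9, 7.55) = 7.55.
This density is strictly decreasing in θ, so the posterior mode lies at the lower boundary of the support.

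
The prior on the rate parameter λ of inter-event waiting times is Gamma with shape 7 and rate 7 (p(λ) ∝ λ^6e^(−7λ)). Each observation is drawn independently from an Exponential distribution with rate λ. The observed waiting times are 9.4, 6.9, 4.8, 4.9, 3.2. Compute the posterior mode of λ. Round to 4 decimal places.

λ̂_MAP = 0.3039

The Exponential(rate=λ) likelihood is ∝ λ^n e^(−λΣtᵢ). Here n = 5 and Σtᵢ = 9.4 + 6.9 + 4.8 + 4.9 + 3.2 = 29.2.
Posterior ∝ λ^6e^(−7λ) · λ^5e^(−29.2λ) = λ^11e^(−36.2λ), i.e. Gamma(12, 36.2).
Mode = (a−1)/b = 11/36.2 ≈ 0.3039.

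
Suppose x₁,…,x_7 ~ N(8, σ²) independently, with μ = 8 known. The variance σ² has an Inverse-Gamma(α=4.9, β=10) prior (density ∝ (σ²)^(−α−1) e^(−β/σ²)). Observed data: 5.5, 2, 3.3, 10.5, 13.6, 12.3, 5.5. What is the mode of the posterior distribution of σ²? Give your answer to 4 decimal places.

σ̂²_MAP = 7.8027

Sum of squared deviations about the known mean: SS = (5.5−8)² + (2−8)² + (3.3−8)² + (10.5−8)² + (13.6−8)² + (12.3−8)² + (5.5−8)² = 126.69.
The Normal likelihood contributes (σ²)^(−n/2) exp(−SS/(2σ²)), so the posterior is Inverse-Gamma(α + n/2, β + SS/2) = Inverse-Gamma(8.4, 73.345).
The mode of Inverse-Gamma(a, b) is b/(a+1) = 73.345/9.4 ≈ 7.8027.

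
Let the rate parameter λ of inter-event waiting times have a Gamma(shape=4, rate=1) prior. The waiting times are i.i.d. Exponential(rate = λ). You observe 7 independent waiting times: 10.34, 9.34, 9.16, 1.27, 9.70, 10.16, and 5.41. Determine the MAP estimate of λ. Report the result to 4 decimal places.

The Exponential(rate=λ) likelihood is ∝ λ^n e^(−λΣtᵢ). Here n = 7 and Σtᵢ = 10.34 + 9.34 + 9.16 + 1.27 + 9.70 + 10.16 + 5.41 = 55.38.
Posterior ∝ λ^3e^(−1λ) · λ^7e^(−55.38λ) = λ^10e^(−56.38λ), i.e. Gamma(11, 56.38).
Mode = (a−1)/b = 10/56.38 ≈ 0.1774.

λ̂_MAP = 0.1774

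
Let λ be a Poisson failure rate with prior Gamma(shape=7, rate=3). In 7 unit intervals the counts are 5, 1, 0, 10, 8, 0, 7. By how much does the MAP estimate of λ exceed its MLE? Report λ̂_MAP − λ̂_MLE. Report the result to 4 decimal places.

MAP − MLE = -0.7286

Σxᵢ = 31. Posterior is Gamma(38, 10); MAP = (38−1)/10 = 37/10 ≈ 3.70000.
MLE = x̄ = 31/7 ≈ 4.42857.
Difference = 37/10 − 31/7 = -51/70 ≈ -0.7286.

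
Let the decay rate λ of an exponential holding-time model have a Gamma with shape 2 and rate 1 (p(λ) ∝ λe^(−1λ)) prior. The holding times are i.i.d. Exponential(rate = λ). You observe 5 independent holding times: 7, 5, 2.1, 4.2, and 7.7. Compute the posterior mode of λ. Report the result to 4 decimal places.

λ̂_MAP = 0.2222

The Exponential(rate=λ) likelihood is ∝ λ^n e^(−λΣtᵢ). Here n = 5 and Σtᵢ = 7 + 5 + 2.1 + 4.2 + 7.7 = 26.
Posterior ∝ λe^(−1λ) · λ^5e^(−26λ) = λ^6e^(−27λ), i.e. Gamma(7, 27).
Mode = (a−1)/b = 6/27 ≈ 0.2222.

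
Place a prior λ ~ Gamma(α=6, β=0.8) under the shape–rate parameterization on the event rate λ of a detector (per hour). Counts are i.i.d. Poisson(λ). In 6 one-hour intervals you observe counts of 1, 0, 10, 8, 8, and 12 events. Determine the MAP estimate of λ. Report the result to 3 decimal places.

Σxᵢ = 1+0+10+8+8+12 = 39, with n = 6.
Posterior ∝ λ^5e^(−0.8λ) · λ^39e^(−6λ) = λ^44e^(−6.8λ), i.e. Gamma(shape=45, rate=6.8).
The mode of a Gamma(a, b) with a ≥ 1 (shape–rate) is (a−1)/b = 44/6.8 ≈ 6.471.

λ̂_MAP = 6.471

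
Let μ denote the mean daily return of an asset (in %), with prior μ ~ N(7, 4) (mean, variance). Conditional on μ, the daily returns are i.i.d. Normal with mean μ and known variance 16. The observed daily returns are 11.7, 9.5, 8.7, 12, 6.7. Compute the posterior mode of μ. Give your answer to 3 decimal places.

μ̂_MAP = 8.511

n = 5; x̄ = (11.7 + 9.5 + 8.7 + 12 + 6.7)/5 = 48.6/5 = 9.72.
For a Normal prior and Normal likelihood with known variance, the posterior is Normal; its mode equals its mean, the precision-weighted average.
Prior precision 1/σ₀² = 1/4 = 0.25; data precision n/σ² = 5/16 = 0.3125.
μ̂ = (0.25·7 + 0.3125·9.72) / (0.25 + 0.3125) = 4.7875/0.5625 = 383/45 ≈ 8.511.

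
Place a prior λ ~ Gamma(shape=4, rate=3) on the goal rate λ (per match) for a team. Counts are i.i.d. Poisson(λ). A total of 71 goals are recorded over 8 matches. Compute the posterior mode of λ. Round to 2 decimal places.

Σxᵢ = 71, n = 8.
Posterior ∝ λ^3e^(−3λ) · λ^71e^(−8λ) = λ^74e^(−11λ), i.e. Gamma(shape=75, rate=11).
The mode of a Gamma(a, b) with a ≥ 1 (shape–rate) is (a−1)/b = 74/11 ≈ 6.73.

λ̂_MAP = 6.73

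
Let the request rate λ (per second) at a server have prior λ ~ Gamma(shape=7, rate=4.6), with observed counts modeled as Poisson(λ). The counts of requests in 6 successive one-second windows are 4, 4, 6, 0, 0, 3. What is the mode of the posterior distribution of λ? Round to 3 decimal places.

Σxᵢ = 4+4+6+0+0+3 = 17, with n = 6.
Posterior ∝ λ^6e^(−4.6λ) · λ^17e^(−6λ) = λ^23e^(−10.6λ), i.e. Gamma(shape=24, rate=10.6).
The mode of a Gamma(a, b) with a ≥ 1 (shape–rate) is (a−1)/b = 23/10.6 ≈ 2.170.

λ̂_MAP = 2.170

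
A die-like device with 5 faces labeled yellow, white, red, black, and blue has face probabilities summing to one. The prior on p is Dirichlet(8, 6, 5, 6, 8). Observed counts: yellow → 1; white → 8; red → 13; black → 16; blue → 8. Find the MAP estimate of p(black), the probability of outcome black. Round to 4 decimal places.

The posterior is Dirichlet(αᵢ + nᵢ) = Dirichlet(9, 14, 18, 22, 16).
For a Dirichlet(a₁,…,a_K) with all aᵢ > 1, the mode has j-th component (aⱼ − 1)/(Σaᵢ − K).
Here Σaᵢ = 79 and K = 5, so p(black) = (22 − 1)/(79 − 5) = 21/74 ≈ 0.2838.

MAP estimate of p(black) = 0.2838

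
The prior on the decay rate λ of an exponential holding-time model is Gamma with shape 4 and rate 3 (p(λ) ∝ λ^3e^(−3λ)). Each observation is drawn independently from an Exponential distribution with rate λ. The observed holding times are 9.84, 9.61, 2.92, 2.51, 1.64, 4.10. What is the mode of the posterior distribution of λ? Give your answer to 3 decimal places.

λ̂_MAP = 0.268

The Exponential(rate=λ) likelihood is ∝ λ^n e^(−λΣtᵢ). Here n = 6 and Σtᵢ = 9.84 + 9.61 + 2.92 + 2.51 + 1.64 + 4.10 = 30.62.
Posterior ∝ λ^3e^(−3λ) · λ^6e^(−30.62λ) = λ^9e^(−33.62λ), i.e. Gamma(10, 33.62).
Mode = (a−1)/b = 9/33.62 ≈ 0.268.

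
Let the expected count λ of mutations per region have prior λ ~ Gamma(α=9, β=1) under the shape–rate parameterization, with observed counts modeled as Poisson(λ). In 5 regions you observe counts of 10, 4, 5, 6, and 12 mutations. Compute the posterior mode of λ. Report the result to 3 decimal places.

λ̂_MAP = 7.500

Σxᵢ = 10+4+5+6+12 = 37, with n = 5.
Posterior ∝ λ^8e^(−1λ) · λ^37e^(−5λ) = λ^45e^(−6λ), i.e. Gamma(shape=46, rate=6).
The mode of a Gamma(a, b) with a ≥ 1 (shape–rate) is (a−1)/b = 45/6 ≈ 7.500.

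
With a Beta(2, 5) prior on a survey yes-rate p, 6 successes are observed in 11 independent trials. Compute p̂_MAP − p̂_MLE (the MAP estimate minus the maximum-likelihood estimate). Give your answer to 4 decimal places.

Posterior is Beta(8, 10); MAP = (8−1)/(18−2) = 7/16 ≈ 0.43750.
MLE ignores the prior: p̂_MLE = k/n = 6/11 ≈ 0.54545.
Difference = 7/16 − 6/11 = -19/176 ≈ -0.1080.

MAP − MLE = -0.1080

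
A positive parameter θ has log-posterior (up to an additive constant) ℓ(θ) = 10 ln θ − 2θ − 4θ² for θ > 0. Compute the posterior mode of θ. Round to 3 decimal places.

θ̂_MAP = 1.000

ℓ'(θ) = 10/θ − 2 − 8θ. Setting this to zero and multiplying by θ: 8θ² + 2θ − 10 = 0.
θ = (−2 + √(2² + 4·8·10)) / (2·8) = (−2 + √324) / 16 = (−2 + 18)/16 = 1.
ℓ''(θ) = −10/θ² − 8 < 0, confirming a maximum.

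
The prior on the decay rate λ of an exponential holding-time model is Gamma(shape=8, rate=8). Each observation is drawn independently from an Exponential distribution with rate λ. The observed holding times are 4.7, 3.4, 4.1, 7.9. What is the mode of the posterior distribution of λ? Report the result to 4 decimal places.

The Exponential(rate=λ) likelihood is ∝ λ^n e^(−λΣtᵢ). Here n = 4 and Σtᵢ = 4.7 + 3.4 + 4.1 + 7.9 = 20.1.
Posterior ∝ λ^7e^(−8λ) · λ^4e^(−20.1λ) = λ^11e^(−28.1λ), i.e. Gamma(12, 28.1).
Mode = (a−1)/b = 11/28.1 ≈ 0.3915.

λ̂_MAP = 0.3915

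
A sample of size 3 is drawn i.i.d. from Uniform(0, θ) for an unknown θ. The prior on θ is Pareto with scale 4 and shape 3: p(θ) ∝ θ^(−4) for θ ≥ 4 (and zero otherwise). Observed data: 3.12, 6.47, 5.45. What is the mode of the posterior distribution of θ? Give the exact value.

The Uniform(0, θ) likelihood is θ^(−n) for θ ≥ max(xᵢ), zero otherwise. Here max(xᵢ) = 6.47.
Posterior ∝ θ^(−4) · θ^(−3) = θ^(−7) on θ ≥ max(4, 6.47) = 6.47.
This density is strictly decreasing in θ, so the posterior mode lies at the lower boundary of the support.

θ̂_MAP = 6.47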